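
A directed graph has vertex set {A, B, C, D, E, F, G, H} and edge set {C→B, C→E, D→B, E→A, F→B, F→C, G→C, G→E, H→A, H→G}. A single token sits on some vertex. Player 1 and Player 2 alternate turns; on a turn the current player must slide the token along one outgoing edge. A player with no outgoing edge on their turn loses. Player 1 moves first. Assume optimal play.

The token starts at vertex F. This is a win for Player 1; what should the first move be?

Label each position W (a win for the player to move) or L (a loss). A position with no legal move is L; any other position is W exactly when some move reaches an L, and L when every move reaches a W.
Every edge goes from a vertex to one that appears earlier in the order A, B, E, C, F, G, D, H, so processing vertices in that order labels each vertex after all of its successors.
A: no outgoing edge → L
B: no outgoing edge → L
E: →A(L), so W
C: →B(L), so W
F: →B(L), so W
G: →C(W), E(W) — all W, so L
D: →B(L), so W
H: →G(L), so W
From F, the L positions reachable in one move are: B.

Move to B.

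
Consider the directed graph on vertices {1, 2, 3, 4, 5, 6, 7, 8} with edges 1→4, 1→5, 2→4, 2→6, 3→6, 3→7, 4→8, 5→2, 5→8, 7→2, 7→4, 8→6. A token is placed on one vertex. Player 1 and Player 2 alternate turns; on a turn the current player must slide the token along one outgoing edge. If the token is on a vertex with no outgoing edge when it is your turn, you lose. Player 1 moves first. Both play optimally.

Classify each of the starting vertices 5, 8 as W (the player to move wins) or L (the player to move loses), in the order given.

5: L, 8: W

Label each position W (a win for the player to move) or L (a loss). A position with no legal move is L; any other position is W exactly when some move reaches an L, and L when every move reaches a W.
Every edge goes from a vertex to one that appears earlier in the order 6, 8, 4, 2, 7, 5, 3, 1, so processing vertices in that order labels each vertex after all of its successors.
6: no outgoing edge → L
8: can move to 6, which is L ⇒ W
4: the only move is to 8(W), a W ⇒ L
2: can move to 4, which is L ⇒ W
7: can move to 4, which is L ⇒ W
5: moves to 2(W), 8(W); every one is W ⇒ L
3: can move to 6, which is L ⇒ W
1: can move to 5, which is L ⇒ W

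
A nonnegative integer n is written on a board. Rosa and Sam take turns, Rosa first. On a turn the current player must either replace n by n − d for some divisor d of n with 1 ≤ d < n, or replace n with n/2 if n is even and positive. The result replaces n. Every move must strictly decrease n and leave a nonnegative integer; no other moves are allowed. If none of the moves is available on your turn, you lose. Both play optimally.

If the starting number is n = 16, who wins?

Rosa wins.

Use the standard recursion: the mover loses at a terminal position; elsewhere, the mover wins exactly when some move hands the opponent an L position.
n=0: no move → L
n=1: no move → L
n=2: W (go to 1, an L position)
n=3: L (sole option 2(W) is W)
n=4: W (go to 3, an L position)
n=5: L (sole option 4(W) is W)
n=6: W (go to 3, an L position)
n=7: L (sole option 6(W) is W)
n=8: W (go to 7, an L position)
n=9: L (options 6(W), 8(W) are all W)
n=10: W (go to 5, an L position)
n=11: L (sole option 10(W) is W)
n=12: W (go to 9, an L position)
n=13: L (sole option 12(W) is W)
n=14: W (go to 7, an L position)
n=15: L (options 10(W), 12(W), 14(W) are all W)
n=16: W (go to 15, an L position)
From 16 Rosa can move to 15, reaching an L position.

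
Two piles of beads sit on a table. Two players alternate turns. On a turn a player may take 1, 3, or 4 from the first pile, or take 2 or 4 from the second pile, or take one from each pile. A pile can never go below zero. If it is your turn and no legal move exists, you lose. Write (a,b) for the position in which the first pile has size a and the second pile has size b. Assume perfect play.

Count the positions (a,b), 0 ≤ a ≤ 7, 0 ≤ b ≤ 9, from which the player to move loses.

Positions with no move are L. A position that does have a move is losing for the player to move precisely when every available move leads to a winning position for the opponent. Fill in the labels:
Every move lowers a or b (never raises either), so fill the grid row by row in increasing a, and left to right within a row: each cell's successors are then already labelled.
      b=0  b=1  b=2  b=3  b=4  b=5  b=6  b=7  b=8  b=9
a=0:    L    L    W    W    W    W    L    L    W    W
a=1:    W    W    W    L    L    W    W    W    W    L
a=2:    L    L    W    W    W    W    L    L    W    W
a=3:    W    W    W    L    L    W    W    W    W    L
a=4:    W    W    L    W    W    W    W    W    L    W
a=5:    W    W    W    W    W    L    W    W    W    W
a=6:    W    W    L    W    W    W    W    W    L    W
a=7:    L    L    W    W    W    W    L    L    W    W
Cells with no legal move (terminal, hence L): (0,0), (0,1).
The remaining L cells, each justified by listing all of its moves:
(0,6): →(0,4)(W), (0,2)(W) — all W, so L
(0,7): →(0,5)(W), (0,3)(W) — all W, so L
(1,3): →(0,3)(W), (1,1)(W), (0,2)(W) — all W, so L
(1,4): →(0,4)(W), (1,2)(W), (1,0)(W), (0,3)(W) — all W, so L
(1,9): →(0,9)(W), (1,7)(W), (1,5)(W), (0,8)(W) — all W, so L
(2,0): →(1,0)(W) only, which is W, so L
(2,1): →(1,1)(W), (1,0)(W) — all W, so L
(2,6): →(1,6)(W), (2,4)(W), (2,2)(W), (1,5)(W) — all W, so L
(2,7): →(1,7)(W), (2,5)(W), (2,3)(W), (1,6)(W) — all W, so L
(3,3): →(2,3)(W), (0,3)(W), (3,1)(W), (2,2)(W) — all W, so L
(3,4): →(2,4)(W), (0,4)(W), (3,2)(W), (3,0)(W), (2,3)(W) — all W, so L
(3,9): →(2,9)(W), (0,9)(W), (3,7)(W), (3,5)(W), (2,8)(W) — all W, so L
(4,2): →(3,2)(W), (1,2)(W), (0,2)(W), (4,0)(W), (3,1)(W) — all W, so L
(4,8): →(3,8)(W), (1,8)(W), (0,8)(W), (4,6)(W), (4,4)(W), (3,7)(W) — all W, so L
(5,5): →(4,5)(W), (2,5)(W), (1,5)(W), (5,3)(W), (5,1)(W), (4,4)(W) — all W, so L
(6,2): →(5,2)(W), (3,2)(W), (2,2)(W), (6,0)(W), (5,1)(W) — all W, so L
(6,8): →(5,8)(W), (3,8)(W), (2,8)(W), (6,6)(W), (6,4)(W), (5,7)(W) — all W, so L
(7,0): →(6,0)(W), (4,0)(W), (3,0)(W) — all W, so L
(7,1): →(6,1)(W), (4,1)(W), (3,1)(W), (6,0)(W) — all W, so L
(7,6): →(6,6)(W), (4,6)(W), (3,6)(W), (7,4)(W), (7,2)(W), (6,5)(W) — all W, so L
(7,7): →(6,7)(W), (4,7)(W), (3,7)(W), (7,5)(W), (7,3)(W), (6,6)(W) — all W, so L
Every other cell has at least one move into one of the L cells above, so it is W.
L cells per row: a=0: 4, a=1: 3, a=2: 4, a=3: 3, a=4: 2, a=5: 1, a=6: 2, a=7: 4; total 23.

23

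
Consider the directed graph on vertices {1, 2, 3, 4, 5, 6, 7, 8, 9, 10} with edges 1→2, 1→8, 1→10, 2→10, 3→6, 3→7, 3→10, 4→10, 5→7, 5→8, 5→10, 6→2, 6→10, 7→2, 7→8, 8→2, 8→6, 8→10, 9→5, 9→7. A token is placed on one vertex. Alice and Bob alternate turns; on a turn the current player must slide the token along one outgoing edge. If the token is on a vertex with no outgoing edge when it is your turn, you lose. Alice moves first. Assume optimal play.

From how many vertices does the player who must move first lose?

Use the standard recursion: the mover loses at a terminal position; elsewhere, the mover wins exactly when some move hands the opponent an L position.
Every edge goes from a vertex to one that appears earlier in the order 10, 2, 6, 8, 7, 5, 1, 3, 9, 4, so processing vertices in that order labels each vertex after all of its successors.
10: no outgoing edge → L
2: →10(L), so W
6: →10(L), so W
8: →10(L), so W
7: →8(W), 2(W) — all W, so L
5: →7(L), so W
1: →10(L), so W
3: →7(L), so W
9: →7(L), so W
4: →10(L), so W
The L vertices are 7, 10; that is 2 in all.

2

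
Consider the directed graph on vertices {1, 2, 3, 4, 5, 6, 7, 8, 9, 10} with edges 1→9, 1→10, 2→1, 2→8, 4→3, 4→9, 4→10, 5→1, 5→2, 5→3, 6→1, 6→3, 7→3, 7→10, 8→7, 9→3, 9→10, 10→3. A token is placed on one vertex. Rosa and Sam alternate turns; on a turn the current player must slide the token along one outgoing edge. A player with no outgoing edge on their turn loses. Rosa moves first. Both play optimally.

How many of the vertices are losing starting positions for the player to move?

3

Work bottom-up. With no move the player to move loses. Otherwise the position is W if at least one move leads to an L position for the opponent, and L if every move leads to a W.
Every edge goes from a vertex to one that appears earlier in the order 3, 10, 9, 4, 1, 7, 6, 8, 2, 5, so processing vertices in that order labels each vertex after all of its successors.
3: no outgoing edge → L
10: reaches L-position 3 → W
9: reaches L-position 3 → W
4: reaches L-position 3 → W
1: only reaches 9(W), 10(W), all W → L
7: reaches L-position 3 → W
6: reaches L-position 1 → W
8: only reaches 7(W), which is W → L
2: reaches L-position 8 → W
5: reaches L-position 1 → W
The L vertices are 1, 3, 8; that is 3 in all.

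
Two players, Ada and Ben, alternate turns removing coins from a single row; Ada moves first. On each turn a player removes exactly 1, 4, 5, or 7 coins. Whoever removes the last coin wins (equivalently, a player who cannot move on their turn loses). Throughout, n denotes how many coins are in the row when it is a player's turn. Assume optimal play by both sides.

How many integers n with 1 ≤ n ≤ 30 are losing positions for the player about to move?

7

Compute win/loss labels from the base case upward. A position with no move is L. Any other position is W if it can reach an L in one move, else L.
n=0: no move → L
n=1: can move to 0, which is L ⇒ W
n=2: the only move is to 1(W), a W ⇒ L
n=3: can move to 2, which is L ⇒ W
n=4: can move to 0, which is L ⇒ W
n=5: can move to 0, which is L ⇒ W
n=6: can move to 2, which is L ⇒ W
n=7: can move to 2, which is L ⇒ W
n=8: moves to 7(W), 4(W), 3(W), 1(W); every one is W ⇒ L
n=9: can move to 8, which is L ⇒ W
n=10: moves to 9(W), 6(W), 5(W), 3(W); every one is W ⇒ L
n=11: can move to 10, which is L ⇒ W
n=12: can move to 8, which is L ⇒ W
n=13: can move to 8, which is L ⇒ W
n=14: can move to 10, which is L ⇒ W
n=15: can move to 10, which is L ⇒ W
n=16: moves to 15(W), 12(W), 11(W), 9(W); every one is W ⇒ L
n=17: can move to 16, which is L ⇒ W
n=18: moves to 17(W), 14(W), 13(W), 11(W); every one is W ⇒ L
n=19: can move to 18, which is L ⇒ W
n=20: can move to 16, which is L ⇒ W
n=21: can move to 16, which is L ⇒ W
n=22: can move to 18, which is L ⇒ W
n=23: can move to 18, which is L ⇒ W
n=24: moves to 23(W), 20(W), 19(W), 17(W); every one is W ⇒ L
n=25: can move to 24, which is L ⇒ W
n=26: moves to 25(W), 22(W), 21(W), 19(W); every one is W ⇒ L
n=27: can move to 26, which is L ⇒ W
n=28: can move to 24, which is L ⇒ W
n=29: can move to 24, which is L ⇒ W
n=30: can move to 26, which is L ⇒ W
L entries with 1 ≤ n ≤ 30 (n=0 is outside the asked range and is not counted): n = 2, 8, 10, 16, 18, 24, 26; that makes 7.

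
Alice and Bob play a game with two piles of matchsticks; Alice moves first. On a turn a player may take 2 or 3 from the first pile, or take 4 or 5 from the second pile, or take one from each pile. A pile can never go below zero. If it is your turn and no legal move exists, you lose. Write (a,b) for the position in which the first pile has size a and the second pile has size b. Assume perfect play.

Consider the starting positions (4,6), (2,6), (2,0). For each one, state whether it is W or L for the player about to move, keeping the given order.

Label each position W (a win for the player to move) or L (a loss). A position with no legal move is L; any other position is W exactly when some move reaches an L, and L when every move reaches a W.
No move ever increases a pile, so every position that can arise here has a ≤ 4 and b ≤ 6; it is enough to label the cells with 0 ≤ a ≤ 4 and 0 ≤ b ≤ 6.
Every move lowers a or b (never raises either), so fill the grid row by row in increasing a, and left to right within a row: each cell's successors are then already labelled.
      b=0  b=1  b=2  b=3  b=4  b=5  b=6
a=0:    L    L    L    L    W    W    W
a=1:    L    W    W    W    W    W    L
a=2:    W    W    W    W    L    L    L
a=3:    W    W    W    W    L    W    W
a=4:    W    L    L    L    W    W    W
Cells with no legal move (terminal, hence L): (0,0), (0,1), (0,2), (0,3), (1,0).
The remaining L cells, each justified by listing all of its moves:
(1,6): only reaches (1,2)(W), (1,1)(W), (0,5)(W), all W → L
(2,4): only reaches (0,4)(W), (2,0)(W), (1,3)(W), all W → L
(2,5): only reaches (0,5)(W), (2,1)(W), (2,0)(W), (1,4)(W), all W → L
(2,6): only reaches (0,6)(W), (2,2)(W), (2,1)(W), (1,5)(W), all W → L
(3,4): only reaches (1,4)(W), (0,4)(W), (3,0)(W), (2,3)(W), all W → L
(4,1): only reaches (2,1)(W), (1,1)(W), (3,0)(W), all W → L
(4,2): only reaches (2,2)(W), (1,2)(W), (3,1)(W), all W → L
(4,3): only reaches (2,3)(W), (1,3)(W), (3,2)(W), all W → L
Every other cell has at least one move into one of the L cells above, so it is W.
(4,6): the move to (2,6) reaches an L cell, so W
(2,6): one of the L cells justified above, so L
(2,0): the move to (0,0) reaches an L cell, so W

(4,6): W, (2,6): L, (2,0): W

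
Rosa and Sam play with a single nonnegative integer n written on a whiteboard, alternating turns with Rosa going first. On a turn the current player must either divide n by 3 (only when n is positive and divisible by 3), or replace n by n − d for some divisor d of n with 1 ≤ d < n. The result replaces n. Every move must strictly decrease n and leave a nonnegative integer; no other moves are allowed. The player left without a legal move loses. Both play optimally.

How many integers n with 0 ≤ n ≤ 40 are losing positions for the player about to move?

15

Build the W/L table. Terminal = L. A non-terminal position is W if it has a move to some L; otherwise it is L.
n=0: no move → L
n=1: no move → L
n=2: →1(L), so W
n=3: →1(L), so W
n=4: →2(W), 3(W) — all W, so L
n=5: →4(L), so W
n=6: →4(L), so W
n=7: →6(W) only, which is W, so L
n=8: →4(L), so W
n=9: →3(W), 6(W), 8(W) — all W, so L
n=10: →9(L), so W
n=11: →10(W) only, which is W, so L
n=12: →4(L), so W
n=13: →12(W) only, which is W, so L
n=14: →7(L), so W
n=15: →5(W), 10(W), 12(W), 14(W) — all W, so L
n=16: →15(L), so W
n=17: →16(W) only, which is W, so L
n=18: →9(L), so W
n=19: →18(W) only, which is W, so L
n=20: →15(L), so W
n=21: →7(L), so W
n=22: →11(L), so W
n=23: →22(W) only, which is W, so L
n=24: →23(L), so W
n=25: →20(W), 24(W) — all W, so L
n=26: →13(L), so W
n=27: →9(L), so W
n=28: →14(W), 21(W), 24(W), 26(W), 27(W) — all W, so L
n=29: →28(L), so W
n=30: →15(L), so W
n=31: →30(W) only, which is W, so L
n=32: →28(L), so W
n=33: →11(L), so W
n=34: →17(L), so W
n=35: →28(L), so W
n=36: →12(W), 18(W), 24(W), 27(W), 30(W), 32(W), 33(W), 34(W), 35(W) — all W, so L
n=37: →36(L), so W
n=38: →19(L), so W
n=39: →13(L), so W
n=40: →36(L), so W
L entries with 0 ≤ n ≤ 40: n = 0, 1, 4, 7, 9, 11, 13, 15, 17, 19, 23, 25, 28, 31, 36; that makes 15.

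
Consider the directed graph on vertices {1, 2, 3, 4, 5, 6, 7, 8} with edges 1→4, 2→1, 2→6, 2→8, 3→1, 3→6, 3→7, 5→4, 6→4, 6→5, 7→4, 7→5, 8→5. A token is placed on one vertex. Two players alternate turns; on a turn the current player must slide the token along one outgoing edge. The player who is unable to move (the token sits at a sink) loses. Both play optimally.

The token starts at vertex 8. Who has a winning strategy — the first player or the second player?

The second player wins.

Work bottom-up. With no move the player to move loses. Otherwise the position is W if at least one move leads to an L position for the opponent, and L if every move leads to a W.
Every edge goes from a vertex to one that appears earlier in the order 4, 5, 1, 7, 6, 8, 2, 3, so processing vertices in that order labels each vertex after all of its successors.
4: no outgoing edge → L
5: reaches L-position 4 → W
1: reaches L-position 4 → W
7: reaches L-position 4 → W
6: reaches L-position 4 → W
8: only reaches 5(W), which is W → L
2: reaches L-position 8 → W
3: only reaches 6(W), 7(W), 1(W), all W → L
The starting position 8 is L: whatever the player to move does, the opponent receives a W position.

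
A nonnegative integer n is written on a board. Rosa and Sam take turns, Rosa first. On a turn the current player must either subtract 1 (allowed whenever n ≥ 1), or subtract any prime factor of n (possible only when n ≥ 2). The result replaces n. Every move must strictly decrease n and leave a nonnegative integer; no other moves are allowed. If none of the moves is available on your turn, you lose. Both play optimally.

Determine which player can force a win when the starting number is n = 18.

Rosa wins.

Work bottom-up. With no move the player to move loses. Otherwise the position is W if at least one move leads to an L position for the opponent, and L if every move leads to a W.
n=0: no move → L
n=1: can move to 0, which is L ⇒ W
n=2: can move to 0, which is L ⇒ W
n=3: can move to 0, which is L ⇒ W
n=4: moves to 2(W), 3(W); every one is W ⇒ L
n=5: can move to 0, which is L ⇒ W
n=6: can move to 4, which is L ⇒ W
n=7: can move to 0, which is L ⇒ W
n=8: moves to 6(W), 7(W); every one is W ⇒ L
n=9: can move to 8, which is L ⇒ W
n=10: can move to 8, which is L ⇒ W
n=11: can move to 0, which is L ⇒ W
n=12: moves to 9(W), 10(W), 11(W); every one is W ⇒ L
n=13: can move to 0, which is L ⇒ W
n=14: can move to 12, which is L ⇒ W
n=15: can move to 12, which is L ⇒ W
n=16: moves to 14(W), 15(W); every one is W ⇒ L
n=17: can move to 0, which is L ⇒ W
n=18: can move to 16, which is L ⇒ W
The starting position 18 is W: Rosa should move to 16, handing over an L position.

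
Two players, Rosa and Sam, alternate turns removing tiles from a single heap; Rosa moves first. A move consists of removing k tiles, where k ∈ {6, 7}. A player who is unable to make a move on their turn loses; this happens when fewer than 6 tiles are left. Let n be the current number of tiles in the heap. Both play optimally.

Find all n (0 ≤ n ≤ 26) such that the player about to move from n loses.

Build the W/L table. Terminal = L. A non-terminal position is W if it has a move to some L; otherwise it is L.
n=0: no move → L
n=1: no move → L
n=2: no move → L
n=3: no move → L
n=4: no move → L
n=5: no move → L
n=6: W (go to 0, an L position)
n=7: W (go to 1, an L position)
n=8: W (go to 2, an L position)
n=9: W (go to 3, an L position)
n=10: W (go to 4, an L position)
n=11: W (go to 5, an L position)
n=12: W (go to 5, an L position)
n=13: L (options 7(W), 6(W) are all W)
n=14: L (options 8(W), 7(W) are all W)
n=15: L (options 9(W), 8(W) are all W)
n=16: L (options 10(W), 9(W) are all W)
n=17: L (options 11(W), 10(W) are all W)
n=18: L (options 12(W), 11(W) are all W)
n=19: W (go to 13, an L position)
n=20: W (go to 14, an L position)
n=21: W (go to 15, an L position)
n=22: W (go to 16, an L position)
n=23: W (go to 17, an L position)
n=24: W (go to 18, an L position)
n=25: W (go to 18, an L position)
n=26: L (options 20(W), 19(W) are all W)
The losing starting values of n are exactly the entries labelled L in this table (13 of them).

0, 1, 2, 3, 4, 5, 13, 14, 15, 16, 17, 18, 26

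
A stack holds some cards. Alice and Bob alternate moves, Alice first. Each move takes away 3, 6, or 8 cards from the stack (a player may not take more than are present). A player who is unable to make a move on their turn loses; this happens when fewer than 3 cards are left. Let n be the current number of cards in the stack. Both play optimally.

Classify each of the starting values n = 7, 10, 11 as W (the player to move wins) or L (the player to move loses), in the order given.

Label each position W (a win for the player to move) or L (a loss). A position with no legal move is L; any other position is W exactly when some move reaches an L, and L when every move reaches a W.
n=0: no move → L
n=1: no move → L
n=2: no move → L
n=3: can move to 0, which is L ⇒ W
n=4: can move to 1, which is L ⇒ W
n=5: can move to 2, which is L ⇒ W
n=6: can move to 0, which is L ⇒ W
n=7: can move to 1, which is L ⇒ W
n=8: can move to 2, which is L ⇒ W
n=9: can move to 1, which is L ⇒ W
n=10: can move to 2, which is L ⇒ W
n=11: moves to 8(W), 5(W), 3(W); every one is W ⇒ L

7: W, 10: W, 11: L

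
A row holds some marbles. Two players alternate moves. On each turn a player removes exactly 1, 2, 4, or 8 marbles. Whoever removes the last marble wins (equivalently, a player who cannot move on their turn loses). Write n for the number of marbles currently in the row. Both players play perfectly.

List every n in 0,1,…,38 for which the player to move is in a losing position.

0, 3, 6, 9, 12, 15, 18, 21, 24, 27, 30, 33, 36

Compute win/loss labels from the base case upward. A position with no move is L. Any other position is W if it can reach an L in one move, else L.
n=0: no move → L
n=1: can move to 0, which is L ⇒ W
n=2: can move to 0, which is L ⇒ W
n=3: moves to 2(W), 1(W); every one is W ⇒ L
n=4: can move to 3, which is L ⇒ W
n=5: can move to 3, which is L ⇒ W
n=6: moves to 5(W), 4(W), 2(W); every one is W ⇒ L
n=7: can move to 6, which is L ⇒ W
n=8: can move to 6, which is L ⇒ W
n=9: moves to 8(W), 7(W), 5(W), 1(W); every one is W ⇒ L
n=10: can move to 9, which is L ⇒ W
n=11: can move to 9, which is L ⇒ W
n=12: moves to 11(W), 10(W), 8(W), 4(W); every one is W ⇒ L
n=13: can move to 12, which is L ⇒ W
n=14: can move to 12, which is L ⇒ W
n=15: moves to 14(W), 13(W), 11(W), 7(W); every one is W ⇒ L
n=16: can move to 15, which is L ⇒ W
n=17: can move to 15, which is L ⇒ W
n=18: moves to 17(W), 16(W), 14(W), 10(W); every one is W ⇒ L
n=19: can move to 18, which is L ⇒ W
n=20: can move to 18, which is L ⇒ W
n=21: moves to 20(W), 19(W), 17(W), 13(W); every one is W ⇒ L
n=22: can move to 21, which is L ⇒ W
n=23: can move to 21, which is L ⇒ W
n=24: moves to 23(W), 22(W), 20(W), 16(W); every one is W ⇒ L
n=25: can move to 24, which is L ⇒ W
n=26: can move to 24, which is L ⇒ W
n=27: moves to 26(W), 25(W), 23(W), 19(W); every one is W ⇒ L
n=28: can move to 27, which is L ⇒ W
n=29: can move to 27, which is L ⇒ W
n=30: moves to 29(W), 28(W), 26(W), 22(W); every one is W ⇒ L
n=31: can move to 30, which is L ⇒ W
n=32: can move to 30, which is L ⇒ W
n=33: moves to 32(W), 31(W), 29(W), 25(W); every one is W ⇒ L
n=34: can move to 33, which is L ⇒ W
n=35: can move to 33, which is L ⇒ W
n=36: moves to 35(W), 34(W), 32(W), 28(W); every one is W ⇒ L
n=37: can move to 36, which is L ⇒ W
n=38: can move to 36, which is L ⇒ W
Reading off the rows marked L gives the requested list; there are 13 such values of n.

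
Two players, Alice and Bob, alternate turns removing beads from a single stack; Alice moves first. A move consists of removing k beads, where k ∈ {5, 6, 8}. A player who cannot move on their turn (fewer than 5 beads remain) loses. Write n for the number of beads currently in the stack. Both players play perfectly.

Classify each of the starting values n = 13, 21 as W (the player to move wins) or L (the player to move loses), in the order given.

13: L, 21: W

Classify positions by backward induction: terminal positions (no move available) are L. From any other position, the mover wins iff some move reaches an L.
n=0: no move → L
n=1: no move → L
n=2: no move → L
n=3: no move → L
n=4: no move → L
n=5: W (go to 0, an L position)
n=6: W (go to 1, an L position)
n=7: W (go to 2, an L position)
n=8: W (go to 3, an L position)
n=9: W (go to 4, an L position)
n=10: W (go to 4, an L position)
n=11: W (go to 3, an L position)
n=12: W (go to 4, an L position)
n=13: L (options 8(W), 7(W), 5(W) are all W)
n=14: L (options 9(W), 8(W), 6(W) are all W)
n=15: L (options 10(W), 9(W), 7(W) are all W)
n=16: L (options 11(W), 10(W), 8(W) are all W)
n=17: L (options 12(W), 11(W), 9(W) are all W)
n=18: W (go to 13, an L position)
n=19: W (go to 14, an L position)
n=20: W (go to 15, an L position)
n=21: W (go to 16, an L position)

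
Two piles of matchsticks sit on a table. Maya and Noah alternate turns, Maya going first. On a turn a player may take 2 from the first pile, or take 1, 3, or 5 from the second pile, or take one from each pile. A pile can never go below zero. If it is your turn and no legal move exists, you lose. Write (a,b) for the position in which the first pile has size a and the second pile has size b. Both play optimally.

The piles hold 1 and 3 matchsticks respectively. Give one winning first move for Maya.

Move to (1,2).

Compute win/loss labels from the base case upward. A position with no move is L. Any other position is W if it can reach an L in one move, else L.
No move ever increases a pile, so every position that can arise here has a ≤ 1 and b ≤ 3; it is enough to label the cells with 0 ≤ a ≤ 1 and 0 ≤ b ≤ 3.
Every move lowers a or b (never raises either), so fill the grid row by row in increasing a, and left to right within a row: each cell's successors are then already labelled.
      b=0  b=1  b=2  b=3
a=0:    L    W    L    W
a=1:    L    W    L    W
Cells with no legal move (terminal, hence L): (0,0), (1,0).
The remaining L cells, each justified by listing all of its moves:
(0,2): L (sole option (0,1)(W) is W)
(1,2): L (options (1,1)(W), (0,1)(W) are all W)
Every other cell has at least one move into one of the L cells above, so it is W.
From (1,3), the L positions reachable in one move are: (1,2), (1,0), (0,2). Any move reaching one of these is winning.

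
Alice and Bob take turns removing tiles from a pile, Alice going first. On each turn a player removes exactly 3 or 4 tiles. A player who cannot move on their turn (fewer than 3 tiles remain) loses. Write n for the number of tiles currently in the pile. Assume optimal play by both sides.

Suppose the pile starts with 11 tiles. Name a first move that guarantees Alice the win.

Remove 3, leaving 8.

Positions with no move are L. A position that does have a move is losing for the player to move precisely when every available move leads to a winning position for the opponent. Fill in the labels:
n=0: no move → L
n=1: no move → L
n=2: no move → L
n=3: W (go to 0, an L position)
n=4: W (go to 1, an L position)
n=5: W (go to 2, an L position)
n=6: W (go to 2, an L position)
n=7: L (options 4(W), 3(W) are all W)
n=8: L (options 5(W), 4(W) are all W)
n=9: L (options 6(W), 5(W) are all W)
n=10: W (go to 7, an L position)
n=11: W (go to 8, an L position)
From 11, the L positions reachable in one move are: 8, 7. Any move reaching one of these is winning.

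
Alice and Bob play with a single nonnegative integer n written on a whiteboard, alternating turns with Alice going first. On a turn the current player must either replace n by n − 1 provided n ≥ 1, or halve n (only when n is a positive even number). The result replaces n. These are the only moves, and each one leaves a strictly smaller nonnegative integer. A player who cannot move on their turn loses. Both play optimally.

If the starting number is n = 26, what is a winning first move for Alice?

Build the W/L table. Terminal = L. A non-terminal position is W if it has a move to some L; otherwise it is L.
n=0: no move → L
n=1: can move to 0, which is L ⇒ W
n=2: the only move is to 1(W), a W ⇒ L
n=3: can move to 2, which is L ⇒ W
n=4: can move to 2, which is L ⇒ W
n=5: the only move is to 4(W), a W ⇒ L
n=6: can move to 5, which is L ⇒ W
n=7: the only move is to 6(W), a W ⇒ L
n=8: can move to 7, which is L ⇒ W
n=9: the only move is to 8(W), a W ⇒ L
n=10: can move to 5, which is L ⇒ W
n=11: the only move is to 10(W), a W ⇒ L
n=12: can move to 11, which is L ⇒ W
n=13: the only move is to 12(W), a W ⇒ L
n=14: can move to 7, which is L ⇒ W
n=15: the only move is to 14(W), a W ⇒ L
n=16: can move to 15, which is L ⇒ W
n=17: the only move is to 16(W), a W ⇒ L
n=18: can move to 9, which is L ⇒ W
n=19: the only move is to 18(W), a W ⇒ L
n=20: can move to 19, which is L ⇒ W
n=21: the only move is to 20(W), a W ⇒ L
n=22: can move to 11, which is L ⇒ W
n=23: the only move is to 22(W), a W ⇒ L
n=24: can move to 23, which is L ⇒ W
n=25: the only move is to 24(W), a W ⇒ L
n=26: can move to 13, which is L ⇒ W
From 26, the L positions reachable in one move are: 13, 25. Any move reaching one of these is winning.

Move to 13.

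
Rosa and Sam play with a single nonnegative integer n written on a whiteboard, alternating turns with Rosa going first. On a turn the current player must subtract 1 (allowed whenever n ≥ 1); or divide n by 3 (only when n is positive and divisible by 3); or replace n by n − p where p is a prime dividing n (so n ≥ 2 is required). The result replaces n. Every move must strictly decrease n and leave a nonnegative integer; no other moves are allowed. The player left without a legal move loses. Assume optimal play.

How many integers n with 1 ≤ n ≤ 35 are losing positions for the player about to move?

Compute win/loss labels from the base case upward. A position with no move is L. Any other position is W if it can reach an L in one move, else L.
n=0: no move → L
n=1: →0(L), so W
n=2: →0(L), so W
n=3: →0(L), so W
n=4: →2(W), 3(W) — all W, so L
n=5: →0(L), so W
n=6: →4(L), so W
n=7: →0(L), so W
n=8: →6(W), 7(W) — all W, so L
n=9: →8(L), so W
n=10: →8(L), so W
n=11: →0(L), so W
n=12: →4(L), so W
n=13: →0(L), so W
n=14: →7(W), 12(W), 13(W) — all W, so L
n=15: →14(L), so W
n=16: →14(L), so W
n=17: →0(L), so W
n=18: →6(W), 15(W), 16(W), 17(W) — all W, so L
n=19: →0(L), so W
n=20: →18(L), so W
n=21: →14(L), so W
n=22: →11(W), 20(W), 21(W) — all W, so L
n=23: →0(L), so W
n=24: →8(L), so W
n=25: →20(W), 24(W) — all W, so L
n=26: →25(L), so W
n=27: →9(W), 24(W), 26(W) — all W, so L
n=28: →27(L), so W
n=29: →0(L), so W
n=30: →25(L), so W
n=31: →0(L), so W
n=32: →30(W), 31(W) — all W, so L
n=33: →22(L), so W
n=34: →32(L), so W
n=35: →28(W), 30(W), 34(W) — all W, so L
L entries with 1 ≤ n ≤ 35 (n=0 is outside the asked range and is not counted): n = 4, 8, 14, 18, 22, 25, 27, 32, 35; that makes 9.

9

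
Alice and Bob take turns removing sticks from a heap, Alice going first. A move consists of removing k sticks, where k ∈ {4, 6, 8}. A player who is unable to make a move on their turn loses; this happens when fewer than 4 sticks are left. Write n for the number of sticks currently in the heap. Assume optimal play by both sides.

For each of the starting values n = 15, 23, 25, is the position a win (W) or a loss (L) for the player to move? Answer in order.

Classify positions by backward induction: terminal positions (no move available) are L. From any other position, the mover wins iff some move reaches an L.
n=0: no move → L
n=1: no move → L
n=2: no move → L
n=3: no move → L
n=4: reaches L-position 0 → W
n=5: reaches L-position 1 → W
n=6: reaches L-position 2 → W
n=7: reaches L-position 3 → W
n=8: reaches L-position 2 → W
n=9: reaches L-position 3 → W
n=10: reaches L-position 2 → W
n=11: reaches L-position 3 → W
n=12: only reaches 8(W), 6(W), 4(W), all W → L
n=13: only reaches 9(W), 7(W), 5(W), all W → L
n=14: only reaches 10(W), 8(W), 6(W), all W → L
n=15: only reaches 11(W), 9(W), 7(W), all W → L
n=16: reaches L-position 12 → W
n=17: reaches L-position 13 → W
n=18: reaches L-position 14 → W
n=19: reaches L-position 15 → W
n=20: reaches L-position 14 → W
n=21: reaches L-position 15 → W
n=22: reaches L-position 14 → W
n=23: reaches L-position 15 → W
n=24: only reaches 20(W), 18(W), 16(W), all W → L
n=25: only reaches 21(W), 19(W), 17(W), all W → L

15: L, 23: W, 25: L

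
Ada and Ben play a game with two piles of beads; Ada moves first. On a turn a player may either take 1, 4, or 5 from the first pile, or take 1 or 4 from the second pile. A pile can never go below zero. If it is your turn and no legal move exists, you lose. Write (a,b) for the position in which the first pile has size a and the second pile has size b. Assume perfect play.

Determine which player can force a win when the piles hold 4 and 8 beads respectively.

Ada wins.

Build the W/L table. Terminal = L. A non-terminal position is W if it has a move to some L; otherwise it is L.
No move ever increases a pile, so every position that can arise here has a ≤ 4 and b ≤ 8; it is enough to label the cells with 0 ≤ a ≤ 4 and 0 ≤ b ≤ 8.
Every move lowers a or b (never raises either), so fill the grid row by row in increasing a, and left to right within a row: each cell's successors are then already labelled.
      b=0  b=1  b=2  b=3  b=4  b=5  b=6  b=7  b=8
a=0:    L    W    L    W    W    L    W    L    W
a=1:    W    L    W    L    W    W    L    W    L
a=2:    L    W    L    W    W    L    W    L    W
a=3:    W    L    W    L    W    W    L    W    L
a=4:    W    W    W    W    L    W    W    W    W
Cells with no legal move (terminal, hence L): (0,0).
The remaining L cells, each justified by listing all of its moves:
(0,2): L (sole option (0,1)(W) is W)
(0,5): L (options (0,4)(W), (0,1)(W) are all W)
(0,7): L (options (0,6)(W), (0,3)(W) are all W)
(1,1): L (options (0,1)(W), (1,0)(W) are all W)
(1,3): L (options (0,3)(W), (1,2)(W) are all W)
(1,6): L (options (0,6)(W), (1,5)(W), (1,2)(W) are all W)
(1,8): L (options (0,8)(W), (1,7)(W), (1,4)(W) are all W)
(2,0): L (sole option (1,0)(W) is W)
(2,2): L (options (1,2)(W), (2,1)(W) are all W)
(2,5): L (options (1,5)(W), (2,4)(W), (2,1)(W) are all W)
(2,7): L (options (1,7)(W), (2,6)(W), (2,3)(W) are all W)
(3,1): L (options (2,1)(W), (3,0)(W) are all W)
(3,3): L (options (2,3)(W), (3,2)(W) are all W)
(3,6): L (options (2,6)(W), (3,5)(W), (3,2)(W) are all W)
(3,8): L (options (2,8)(W), (3,7)(W), (3,4)(W) are all W)
(4,4): L (options (3,4)(W), (0,4)(W), (4,3)(W), (4,0)(W) are all W)
Every other cell has at least one move into one of the L cells above, so it is W.
From (4,8) Ada can move to (3,8), reaching an L position.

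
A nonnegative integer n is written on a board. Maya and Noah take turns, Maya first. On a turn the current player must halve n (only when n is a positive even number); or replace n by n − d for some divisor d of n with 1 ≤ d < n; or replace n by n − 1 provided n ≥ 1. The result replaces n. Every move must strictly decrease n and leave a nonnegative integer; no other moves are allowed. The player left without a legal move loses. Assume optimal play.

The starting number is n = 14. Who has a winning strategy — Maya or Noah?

Maya wins.

Use the standard recursion: the mover loses at a terminal position; elsewhere, the mover wins exactly when some move hands the opponent an L position.
n=0: no move → L
n=1: W (go to 0, an L position)
n=2: L (sole option 1(W) is W)
n=3: W (go to 2, an L position)
n=4: W (go to 2, an L position)
n=5: L (sole option 4(W) is W)
n=6: W (go to 5, an L position)
n=7: L (sole option 6(W) is W)
n=8: W (go to 7, an L position)
n=9: L (options 6(W), 8(W) are all W)
n=10: W (go to 5, an L position)
n=11: L (sole option 10(W) is W)
n=12: W (go to 9, an L position)
n=13: L (sole option 12(W) is W)
n=14: W (go to 7, an L position)
The starting position 14 is W: Maya should move to 7, handing over an L position.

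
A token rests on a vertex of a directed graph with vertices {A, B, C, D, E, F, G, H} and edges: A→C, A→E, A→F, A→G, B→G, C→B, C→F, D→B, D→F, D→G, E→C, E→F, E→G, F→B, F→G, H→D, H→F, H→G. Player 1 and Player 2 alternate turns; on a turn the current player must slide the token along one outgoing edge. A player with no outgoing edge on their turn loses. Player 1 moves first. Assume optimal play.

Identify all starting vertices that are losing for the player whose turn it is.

Positions with no move are L. A position that does have a move is losing for the player to move precisely when every available move leads to a winning position for the opponent. Fill in the labels:
Every edge goes from a vertex to one that appears earlier in the order G, B, F, D, C, H, E, A, so processing vertices in that order labels each vertex after all of its successors.
G: no outgoing edge → L
B: W (go to G, an L position)
F: W (go to G, an L position)
D: W (go to G, an L position)
C: L (options F(W), B(W) are all W)
H: W (go to G, an L position)
E: W (go to C, an L position)
A: W (go to C, an L position)
The losing starting vertices are exactly the entries labelled L in this table (2 of them).

C, G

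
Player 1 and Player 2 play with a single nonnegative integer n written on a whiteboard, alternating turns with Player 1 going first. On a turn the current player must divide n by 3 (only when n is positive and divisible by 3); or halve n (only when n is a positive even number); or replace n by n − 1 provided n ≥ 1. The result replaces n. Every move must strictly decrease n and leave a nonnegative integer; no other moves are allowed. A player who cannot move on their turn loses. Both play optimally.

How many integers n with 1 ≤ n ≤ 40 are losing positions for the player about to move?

Positions with no move are L. A position that does have a move is losing for the player to move precisely when every available move leads to a winning position for the opponent. Fill in the labels:
n=0: no move → L
n=1: reaches L-position 0 → W
n=2: only reaches 1(W), which is W → L
n=3: reaches L-position 2 → W
n=4: reaches L-position 2 → W
n=5: only reaches 4(W), which is W → L
n=6: reaches L-position 2 → W
n=7: only reaches 6(W), which is W → L
n=8: reaches L-position 7 → W
n=9: only reaches 3(W), 8(W), all W → L
n=10: reaches L-position 5 → W
n=11: only reaches 10(W), which is W → L
n=12: reaches L-position 11 → W
n=13: only reaches 12(W), which is W → L
n=14: reaches L-position 7 → W
n=15: reaches L-position 5 → W
n=16: only reaches 8(W), 15(W), all W → L
n=17: reaches L-position 16 → W
n=18: reaches L-position 9 → W
n=19: only reaches 18(W), which is W → L
n=20: reaches L-position 19 → W
n=21: reaches L-position 7 → W
n=22: reaches L-position 11 → W
n=23: only reaches 22(W), which is W → L
n=24: reaches L-position 23 → W
n=25: only reaches 24(W), which is W → L
n=26: reaches L-position 13 → W
n=27: reaches L-position 9 → W
n=28: only reaches 14(W), 27(W), all W → L
n=29: reaches L-position 28 → W
n=30: only reaches 10(W), 15(W), 29(W), all W → L
n=31: reaches L-position 30 → W
n=32: reaches L-position 16 → W
n=33: reaches L-position 11 → W
n=34: only reaches 17(W), 33(W), all W → L
n=35: reaches L-position 34 → W
n=36: only reaches 12(W), 18(W), 35(W), all W → L
n=37: reaches L-position 36 → W
n=38: reaches L-position 19 → W
n=39: reaches L-position 13 → W
n=40: only reaches 20(W), 39(W), all W → L
L entries with 1 ≤ n ≤ 40 (n=0 is outside the asked range and is not counted): n = 2, 5, 7, 9, 11, 13, 16, 19, 23, 25, 28, 30, 34, 36, 40; that makes 15.

15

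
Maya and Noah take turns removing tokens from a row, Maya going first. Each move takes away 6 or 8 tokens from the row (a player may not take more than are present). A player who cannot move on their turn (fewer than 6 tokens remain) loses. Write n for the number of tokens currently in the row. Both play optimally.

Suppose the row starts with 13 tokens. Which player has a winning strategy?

Use the standard recursion: the mover loses at a terminal position; elsewhere, the mover wins exactly when some move hands the opponent an L position.
n=0: no move → L
n=1: no move → L
n=2: no move → L
n=3: no move → L
n=4: no move → L
n=5: no move → L
n=6: W (go to 0, an L position)
n=7: W (go to 1, an L position)
n=8: W (go to 2, an L position)
n=9: W (go to 3, an L position)
n=10: W (go to 4, an L position)
n=11: W (go to 5, an L position)
n=12: W (go to 4, an L position)
n=13: W (go to 5, an L position)
The starting position 13 is W: Maya should remove 8, leaving 5, handing over an L position.

Maya wins.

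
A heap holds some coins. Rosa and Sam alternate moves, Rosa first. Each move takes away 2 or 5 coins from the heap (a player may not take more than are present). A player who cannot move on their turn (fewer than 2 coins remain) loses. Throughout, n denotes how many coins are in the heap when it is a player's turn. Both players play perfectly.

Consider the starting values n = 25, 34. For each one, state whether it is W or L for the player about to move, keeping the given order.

25: L, 34: W

Compute win/loss labels from the base case upward. A position with no move is L. Any other position is W if it can reach an L in one move, else L.
n=0: no move → L
n=1: no move → L
n=2: can move to 0, which is L ⇒ W
n=3: can move to 1, which is L ⇒ W
n=4: the only move is to 2(W), a W ⇒ L
n=5: can move to 0, which is L ⇒ W
n=6: can move to 4, which is L ⇒ W
n=7: moves to 5(W), 2(W); every one is W ⇒ L
n=8: moves to 6(W), 3(W); every one is W ⇒ L
n=9: can move to 7, which is L ⇒ W
n=10: can move to 8, which is L ⇒ W
n=11: moves to 9(W), 6(W); every one is W ⇒ L
n=12: can move to 7, which is L ⇒ W
n=13: can move to 11, which is L ⇒ W
n=14: moves to 12(W), 9(W); every one is W ⇒ L
n=15: moves to 13(W), 10(W); every one is W ⇒ L
n=16: can move to 14, which is L ⇒ W
n=17: can move to 15, which is L ⇒ W
n=18: moves to 16(W), 13(W); every one is W ⇒ L
n=19: can move to 14, which is L ⇒ W
n=20: can move to 18, which is L ⇒ W
n=21: moves to 19(W), 16(W); every one is W ⇒ L
n=22: moves to 20(W), 17(W); every one is W ⇒ L
n=23: can move to 21, which is L ⇒ W
n=24: can move to 22, which is L ⇒ W
n=25: moves to 23(W), 20(W); every one is W ⇒ L
n=26: can move to 21, which is L ⇒ W
n=27: can move to 25, which is L ⇒ W
n=28: moves to 26(W), 23(W); every one is W ⇒ L
n=29: moves to 27(W), 24(W); every one is W ⇒ L
n=30: can move to 28, which is L ⇒ W
n=31: can move to 29, which is L ⇒ W
n=32: moves to 30(W), 27(W); every one is W ⇒ L
n=33: can move to 28, which is L ⇒ W
n=34: can move to 32, which is L ⇒ W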